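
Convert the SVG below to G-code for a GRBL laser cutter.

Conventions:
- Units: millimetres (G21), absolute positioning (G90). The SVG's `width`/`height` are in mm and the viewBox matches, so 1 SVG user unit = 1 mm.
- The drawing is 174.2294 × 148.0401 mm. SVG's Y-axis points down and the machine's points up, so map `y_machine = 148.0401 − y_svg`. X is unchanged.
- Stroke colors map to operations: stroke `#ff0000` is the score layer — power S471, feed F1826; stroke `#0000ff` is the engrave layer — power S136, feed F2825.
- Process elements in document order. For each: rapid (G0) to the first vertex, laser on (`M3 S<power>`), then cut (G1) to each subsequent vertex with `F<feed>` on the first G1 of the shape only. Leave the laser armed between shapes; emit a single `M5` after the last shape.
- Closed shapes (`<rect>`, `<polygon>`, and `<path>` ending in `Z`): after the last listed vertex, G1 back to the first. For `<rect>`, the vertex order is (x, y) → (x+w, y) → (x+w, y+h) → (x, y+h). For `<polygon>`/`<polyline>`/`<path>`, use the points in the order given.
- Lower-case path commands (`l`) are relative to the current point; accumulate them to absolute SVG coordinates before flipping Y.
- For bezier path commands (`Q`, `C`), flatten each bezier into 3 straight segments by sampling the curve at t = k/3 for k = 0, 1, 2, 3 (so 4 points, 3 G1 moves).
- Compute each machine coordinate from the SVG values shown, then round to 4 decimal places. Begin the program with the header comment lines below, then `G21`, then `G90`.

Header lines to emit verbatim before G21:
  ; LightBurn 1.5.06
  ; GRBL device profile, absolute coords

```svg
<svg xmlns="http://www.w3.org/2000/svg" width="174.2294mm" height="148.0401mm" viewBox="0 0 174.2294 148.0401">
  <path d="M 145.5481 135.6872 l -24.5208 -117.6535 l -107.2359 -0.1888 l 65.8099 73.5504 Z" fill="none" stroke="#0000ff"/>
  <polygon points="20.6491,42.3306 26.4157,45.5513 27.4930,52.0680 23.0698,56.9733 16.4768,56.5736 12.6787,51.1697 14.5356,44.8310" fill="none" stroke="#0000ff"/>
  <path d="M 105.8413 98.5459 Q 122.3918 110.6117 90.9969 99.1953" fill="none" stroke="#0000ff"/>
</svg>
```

viewBox `0 0 174.2294 148.0401` with mm width/height → 1 unit = 1 mm. Flip: y_m = 148.0401 − y_svg.

**Shape 1** — `<path>` closed polygon, stroke `#0000ff` → engrave (S136, F2825). Machine vertices: (145.5481,12.3529) → (121.0273,130.0064) → (13.7914,130.1952) → (79.6013,56.6448) → (145.5481,12.3529). Closed: final G1 returns to the first vertex.

**Shape 2** — `<polygon>` regular polygon, stroke `#0000ff` → engrave (S136, F2825). Machine vertices: (20.6491,105.7095) → (26.4157,102.4888) → (27.4930,95.9721) → (23.0698,91.0668) → (16.4768,91.4665) → (12.6787,96.8704) → (14.5356,103.2091) → (20.6491,105.7095). Closed: final G1 returns to the first vertex.

**Shape 3** — `<path>` quadratic bezier, stroke `#0000ff` → engrave (S136, F2825). Control points (SVG): P0=(105.8413,98.5459), P1=(122.3918,110.6117), P2=(90.9969,99.1953); sampled at t=k/3. Machine vertices: (105.8413,49.4942) → (111.5477,44.0595) → (106.5996,43.8430) → (90.9969,48.8448). Open path.

; LightBurn 1.5.06
; GRBL device profile, absolute coords
G21
G90
G0 X145.5481 Y12.3529
M3 S136
G1 X121.0273 Y130.0064 F2825
G1 X13.7914 Y130.1952
G1 X79.6013 Y56.6448
G1 X145.5481 Y12.3529
G0 X20.6491 Y105.7095
M3 S136
G1 X26.4157 Y102.4888 F2825
G1 X27.4930 Y95.9721
G1 X23.0698 Y91.0668
G1 X16.4768 Y91.4665
G1 X12.6787 Y96.8704
G1 X14.5356 Y103.2091
G1 X20.6491 Y105.7095
G0 X105.8413 Y49.4942
M3 S136
G1 X111.5477 Y44.0595 F2825
G1 X106.5996 Y43.8430
G1 X90.9969 Y48.8448
M5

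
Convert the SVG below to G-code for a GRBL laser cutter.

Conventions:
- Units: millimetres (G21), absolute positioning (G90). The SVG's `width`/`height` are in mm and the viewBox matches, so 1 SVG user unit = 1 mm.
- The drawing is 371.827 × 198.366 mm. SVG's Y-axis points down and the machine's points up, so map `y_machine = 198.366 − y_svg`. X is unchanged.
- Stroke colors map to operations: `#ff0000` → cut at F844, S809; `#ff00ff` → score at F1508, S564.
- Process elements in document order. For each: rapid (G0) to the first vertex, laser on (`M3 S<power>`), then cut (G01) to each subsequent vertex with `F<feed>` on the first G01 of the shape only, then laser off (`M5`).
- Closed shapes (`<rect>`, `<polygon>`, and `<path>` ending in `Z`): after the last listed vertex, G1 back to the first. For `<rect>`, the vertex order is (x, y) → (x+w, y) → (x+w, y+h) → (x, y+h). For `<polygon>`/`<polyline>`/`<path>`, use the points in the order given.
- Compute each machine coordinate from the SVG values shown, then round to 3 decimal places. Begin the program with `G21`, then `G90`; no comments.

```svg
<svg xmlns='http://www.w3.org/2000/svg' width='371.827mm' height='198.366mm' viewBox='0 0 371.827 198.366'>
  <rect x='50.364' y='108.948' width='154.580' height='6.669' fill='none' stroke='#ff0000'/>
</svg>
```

G21
G90
G0 X50.364 Y89.418
M3 S809
G01 X204.944 Y89.418 F844
G01 X204.944 Y82.749
G01 X50.364 Y82.749
G01 X50.364 Y89.418
M5

viewBox `0 0 371.827 198.366` with mm width/height → 1 unit = 1 mm. Flip: y_m = 198.366 − y_svg.

**Shape 1** — `<rect>` rectangle, stroke `#ff0000` → cut (S809, F844). Machine vertices: (50.364,89.418) → (204.944,89.418) → (204.944,82.749) → (50.364,82.749) → (50.364,89.418). Closed: final G1 returns to the first vertex.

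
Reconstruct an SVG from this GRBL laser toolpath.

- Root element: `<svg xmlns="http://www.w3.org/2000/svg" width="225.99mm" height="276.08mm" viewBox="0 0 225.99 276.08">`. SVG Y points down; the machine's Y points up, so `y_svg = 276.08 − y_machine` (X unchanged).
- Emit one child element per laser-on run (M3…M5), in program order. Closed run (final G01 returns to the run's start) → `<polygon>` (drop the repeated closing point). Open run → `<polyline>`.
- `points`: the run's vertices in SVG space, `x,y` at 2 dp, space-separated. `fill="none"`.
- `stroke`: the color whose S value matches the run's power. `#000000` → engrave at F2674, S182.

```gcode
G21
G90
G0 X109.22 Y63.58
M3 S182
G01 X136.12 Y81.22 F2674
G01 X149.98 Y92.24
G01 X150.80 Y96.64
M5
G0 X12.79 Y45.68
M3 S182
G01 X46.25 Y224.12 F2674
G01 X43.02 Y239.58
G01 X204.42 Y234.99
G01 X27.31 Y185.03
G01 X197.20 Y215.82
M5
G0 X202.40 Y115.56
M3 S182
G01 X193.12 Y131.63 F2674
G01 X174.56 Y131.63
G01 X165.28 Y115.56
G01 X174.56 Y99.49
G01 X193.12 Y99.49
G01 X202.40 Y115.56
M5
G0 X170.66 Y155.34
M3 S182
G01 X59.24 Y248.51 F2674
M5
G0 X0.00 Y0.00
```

<svg xmlns="http://www.w3.org/2000/svg" width="225.99mm" height="276.08mm" viewBox="0 0 225.99 276.08">
  <polyline points="109.22,212.50 136.12,194.86 149.98,183.84 150.80,179.44" fill="none" stroke="#000000"/>
  <polyline points="12.79,230.40 46.25,51.96 43.02,36.50 204.42,41.09 27.31,91.05 197.20,60.26" fill="none" stroke="#000000"/>
  <polygon points="202.40,160.52 193.12,144.45 174.56,144.45 165.28,160.52 174.56,176.59 193.12,176.59" fill="none" stroke="#000000"/>
  <polyline points="170.66,120.74 59.24,27.57" fill="none" stroke="#000000"/>
</svg>

Each laser-on run becomes one SVG element. Flip Y back into SVG space with y_svg = 276.08 − y_machine. Every run uses S182, so all elements get stroke `#000000` (engrave).

Run 1: The run is open, so emit a `<polyline>` with points (Y-flipped): 109.22,212.50 136.12,194.86 149.98,183.84 150.80,179.44.

Run 2: The run is open, so emit a `<polyline>` with points (Y-flipped): 12.79,230.40 46.25,51.96 43.02,36.50 204.42,41.09 27.31,91.05 197.20,60.26.

Run 3: The run returns to its start, so emit a `<polygon>` with points (Y-flipped): 202.40,160.52 193.12,144.45 174.56,144.45 165.28,160.52 174.56,176.59 193.12,176.59.

Run 4: The run is open, so emit a `<polyline>` with points (Y-flipped): 170.66,120.74 59.24,27.57.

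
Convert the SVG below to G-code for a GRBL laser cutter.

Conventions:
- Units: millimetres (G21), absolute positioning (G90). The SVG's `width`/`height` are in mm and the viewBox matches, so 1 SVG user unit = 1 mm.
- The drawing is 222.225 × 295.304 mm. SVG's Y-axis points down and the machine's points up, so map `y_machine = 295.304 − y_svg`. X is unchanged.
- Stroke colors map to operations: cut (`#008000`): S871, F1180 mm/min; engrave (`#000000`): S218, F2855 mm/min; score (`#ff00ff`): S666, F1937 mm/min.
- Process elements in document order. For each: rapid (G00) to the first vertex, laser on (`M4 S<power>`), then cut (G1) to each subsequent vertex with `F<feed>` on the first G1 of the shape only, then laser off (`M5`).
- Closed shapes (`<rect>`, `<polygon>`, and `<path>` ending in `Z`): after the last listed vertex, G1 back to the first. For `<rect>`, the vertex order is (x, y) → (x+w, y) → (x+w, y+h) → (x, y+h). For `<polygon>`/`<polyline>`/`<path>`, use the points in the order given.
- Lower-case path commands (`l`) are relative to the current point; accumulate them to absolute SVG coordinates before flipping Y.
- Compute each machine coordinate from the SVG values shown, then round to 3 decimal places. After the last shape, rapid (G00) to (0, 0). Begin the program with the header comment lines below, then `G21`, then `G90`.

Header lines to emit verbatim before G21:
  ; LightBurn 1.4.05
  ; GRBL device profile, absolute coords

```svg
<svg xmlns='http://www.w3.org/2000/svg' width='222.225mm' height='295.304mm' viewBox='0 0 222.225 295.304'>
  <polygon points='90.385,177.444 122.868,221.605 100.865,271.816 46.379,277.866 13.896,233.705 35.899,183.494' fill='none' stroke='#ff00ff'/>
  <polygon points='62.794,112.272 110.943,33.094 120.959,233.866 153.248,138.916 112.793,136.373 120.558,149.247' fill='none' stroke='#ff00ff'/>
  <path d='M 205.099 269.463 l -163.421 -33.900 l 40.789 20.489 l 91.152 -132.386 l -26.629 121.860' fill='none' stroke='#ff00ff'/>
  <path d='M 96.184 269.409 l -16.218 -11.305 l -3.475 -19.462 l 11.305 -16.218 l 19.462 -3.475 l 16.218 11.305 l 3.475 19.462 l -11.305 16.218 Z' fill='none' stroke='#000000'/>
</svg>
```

1 u = 1 mm; y_m = 295.304 − y.

[1] `<polygon>` regular polygon, #ff00ff→score S666 F1937: (90.385,117.860) → (122.868,73.699) → (100.865,23.488) → (46.379,17.438) → (13.896,61.599) → (35.899,111.810) → (90.385,117.860) (closed)

[2] `<polygon>` closed polygon, #ff00ff→score S666 F1937: (62.794,183.032) → (110.943,262.210) → (120.959,61.438) → (153.248,156.388) → (112.793,158.931) → (120.558,146.057) → (62.794,183.032) (closed)

[3] `<path>` open polyline, #ff00ff→score S666 F1937: (205.099,25.841) → (41.678,59.741) → (82.467,39.252) → (173.619,171.638) → (146.990,49.778)

[4] `<path>` regular polygon, #000000→engrave S218 F2855: (96.184,25.895) → (79.966,37.200) → (76.491,56.662) → (87.796,72.880) → (107.258,76.355) → (123.476,65.050) → (126.951,45.588) → (115.646,29.370) → (96.184,25.895) (closed)

; LightBurn 1.4.05
; GRBL device profile, absolute coords
G21
G90
G00 X90.385 Y117.860
M4 S666
G1 X122.868 Y73.699 F1937
G1 X100.865 Y23.488
G1 X46.379 Y17.438
G1 X13.896 Y61.599
G1 X35.899 Y111.810
G1 X90.385 Y117.860
M5
G00 X62.794 Y183.032
M4 S666
G1 X110.943 Y262.210 F1937
G1 X120.959 Y61.438
G1 X153.248 Y156.388
G1 X112.793 Y158.931
G1 X120.558 Y146.057
G1 X62.794 Y183.032
M5
G00 X205.099 Y25.841
M4 S666
G1 X41.678 Y59.741 F1937
G1 X82.467 Y39.252
G1 X173.619 Y171.638
G1 X146.990 Y49.778
M5
G00 X96.184 Y25.895
M4 S218
G1 X79.966 Y37.200 F2855
G1 X76.491 Y56.662
G1 X87.796 Y72.880
G1 X107.258 Y76.355
G1 X123.476 Y65.050
G1 X126.951 Y45.588
G1 X115.646 Y29.370
G1 X96.184 Y25.895
M5
G00 X0.000 Y0.000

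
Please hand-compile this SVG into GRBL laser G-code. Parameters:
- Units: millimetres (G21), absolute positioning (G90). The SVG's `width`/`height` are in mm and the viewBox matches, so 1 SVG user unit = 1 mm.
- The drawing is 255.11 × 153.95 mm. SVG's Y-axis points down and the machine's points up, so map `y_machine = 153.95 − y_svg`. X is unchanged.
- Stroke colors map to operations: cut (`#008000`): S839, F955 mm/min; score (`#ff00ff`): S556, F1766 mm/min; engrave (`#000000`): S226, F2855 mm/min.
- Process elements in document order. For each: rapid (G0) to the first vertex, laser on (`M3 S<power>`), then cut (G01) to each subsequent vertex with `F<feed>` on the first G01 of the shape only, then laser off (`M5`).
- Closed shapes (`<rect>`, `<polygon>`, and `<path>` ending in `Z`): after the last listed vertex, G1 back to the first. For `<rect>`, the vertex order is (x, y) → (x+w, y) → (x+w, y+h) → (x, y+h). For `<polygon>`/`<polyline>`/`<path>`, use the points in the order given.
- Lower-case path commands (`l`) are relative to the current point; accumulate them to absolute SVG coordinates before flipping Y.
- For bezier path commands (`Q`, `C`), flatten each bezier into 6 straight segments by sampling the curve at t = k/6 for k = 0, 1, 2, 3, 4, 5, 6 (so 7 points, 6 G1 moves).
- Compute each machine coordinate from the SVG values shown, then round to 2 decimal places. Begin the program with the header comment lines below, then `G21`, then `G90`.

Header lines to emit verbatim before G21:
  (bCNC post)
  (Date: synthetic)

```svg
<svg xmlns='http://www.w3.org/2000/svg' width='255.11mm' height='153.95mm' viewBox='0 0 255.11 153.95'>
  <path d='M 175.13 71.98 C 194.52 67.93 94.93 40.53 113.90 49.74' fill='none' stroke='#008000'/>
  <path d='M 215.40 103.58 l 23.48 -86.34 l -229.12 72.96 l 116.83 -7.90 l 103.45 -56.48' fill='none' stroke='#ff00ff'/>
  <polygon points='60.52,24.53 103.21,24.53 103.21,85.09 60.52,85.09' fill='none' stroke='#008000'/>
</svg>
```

(bCNC post)
(Date: synthetic)
G21
G90
G0 X175.13 Y81.97
M3 S839
G01 X176.01 Y85.66 F955
G01 X163.66 Y91.58
G01 X144.67 Y98.06
G01 X125.65 Y103.44
G01 X113.20 Y106.04
G01 X113.90 Y104.21
M5
G0 X215.40 Y50.37
M3 S556
G01 X238.88 Y136.71 F1766
G01 X9.76 Y63.75
G01 X126.59 Y71.65
G01 X230.04 Y128.13
M5
G0 X60.52 Y129.42
M3 S839
G01 X103.21 Y129.42 F955
G01 X103.21 Y68.86
G01 X60.52 Y68.86
G01 X60.52 Y129.42
M5

1 u = 1 mm; y_m = 153.95 − y.

[1] `<path>` cubic bezier, #008000→cut S839 F955: (175.13,81.97) → (176.01,85.66) → (163.66,91.58) → (144.67,98.06) → (125.65,103.44) → (113.20,106.04) → (113.90,104.21)

[2] `<path>` open polyline, #ff00ff→score S556 F1766: (215.40,50.37) → (238.88,136.71) → (9.76,63.75) → (126.59,71.65) → (230.04,128.13)

[3] `<polygon>` rectangle, #008000→cut S839 F955: (60.52,129.42) → (103.21,129.42) → (103.21,68.86) → (60.52,68.86) → (60.52,129.42) (closed)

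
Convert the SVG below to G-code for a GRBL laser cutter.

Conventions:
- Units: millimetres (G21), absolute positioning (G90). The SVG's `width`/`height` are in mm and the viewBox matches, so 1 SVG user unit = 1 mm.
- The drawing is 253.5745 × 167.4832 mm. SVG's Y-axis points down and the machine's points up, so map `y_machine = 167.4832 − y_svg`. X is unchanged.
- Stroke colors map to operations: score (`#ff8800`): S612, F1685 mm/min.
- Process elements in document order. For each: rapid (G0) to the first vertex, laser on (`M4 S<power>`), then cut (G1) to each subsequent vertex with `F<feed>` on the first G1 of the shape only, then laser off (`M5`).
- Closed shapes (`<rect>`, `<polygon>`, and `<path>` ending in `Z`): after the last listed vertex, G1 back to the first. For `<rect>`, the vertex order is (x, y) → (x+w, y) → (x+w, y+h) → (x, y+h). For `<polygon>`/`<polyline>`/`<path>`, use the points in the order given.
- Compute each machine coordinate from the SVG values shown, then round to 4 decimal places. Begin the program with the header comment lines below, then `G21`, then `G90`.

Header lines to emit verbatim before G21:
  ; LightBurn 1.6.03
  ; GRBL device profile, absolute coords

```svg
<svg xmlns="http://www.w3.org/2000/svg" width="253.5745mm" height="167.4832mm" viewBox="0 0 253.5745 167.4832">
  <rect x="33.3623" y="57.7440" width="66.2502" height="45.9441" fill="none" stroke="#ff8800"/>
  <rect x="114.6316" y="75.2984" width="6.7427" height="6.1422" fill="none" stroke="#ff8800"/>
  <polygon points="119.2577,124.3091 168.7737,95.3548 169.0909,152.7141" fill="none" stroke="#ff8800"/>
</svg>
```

viewBox `0 0 253.5745 167.4832` with mm width/height → 1 unit = 1 mm. Flip: y_m = 167.4832 − y_svg.

**Shape 1** — `<rect>` rectangle, stroke `#ff8800` → score (S612, F1685). Machine vertices: (33.3623,109.7392) → (99.6125,109.7392) → (99.6125,63.7951) → (33.3623,63.7951) → (33.3623,109.7392). Closed: final G1 returns to the first vertex.

**Shape 2** — `<rect>` rectangle, stroke `#ff8800` → score (S612, F1685). Machine vertices: (114.6316,92.1848) → (121.3743,92.1848) → (121.3743,86.0426) → (114.6316,86.0426) → (114.6316,92.1848). Closed: final G1 returns to the first vertex.

**Shape 3** — `<polygon>` regular polygon, stroke `#ff8800` → score (S612, F1685). Machine vertices: (119.2577,43.1741) → (168.7737,72.1284) → (169.0909,14.7691) → (119.2577,43.1741). Closed: final G1 returns to the first vertex.

; LightBurn 1.6.03
; GRBL device profile, absolute coords
G21
G90
G0 X33.3623 Y109.7392
M4 S612
G1 X99.6125 Y109.7392 F1685
G1 X99.6125 Y63.7951
G1 X33.3623 Y63.7951
G1 X33.3623 Y109.7392
M5
G0 X114.6316 Y92.1848
M4 S612
G1 X121.3743 Y92.1848 F1685
G1 X121.3743 Y86.0426
G1 X114.6316 Y86.0426
G1 X114.6316 Y92.1848
M5
G0 X119.2577 Y43.1741
M4 S612
G1 X168.7737 Y72.1284 F1685
G1 X169.0909 Y14.7691
G1 X119.2577 Y43.1741
M5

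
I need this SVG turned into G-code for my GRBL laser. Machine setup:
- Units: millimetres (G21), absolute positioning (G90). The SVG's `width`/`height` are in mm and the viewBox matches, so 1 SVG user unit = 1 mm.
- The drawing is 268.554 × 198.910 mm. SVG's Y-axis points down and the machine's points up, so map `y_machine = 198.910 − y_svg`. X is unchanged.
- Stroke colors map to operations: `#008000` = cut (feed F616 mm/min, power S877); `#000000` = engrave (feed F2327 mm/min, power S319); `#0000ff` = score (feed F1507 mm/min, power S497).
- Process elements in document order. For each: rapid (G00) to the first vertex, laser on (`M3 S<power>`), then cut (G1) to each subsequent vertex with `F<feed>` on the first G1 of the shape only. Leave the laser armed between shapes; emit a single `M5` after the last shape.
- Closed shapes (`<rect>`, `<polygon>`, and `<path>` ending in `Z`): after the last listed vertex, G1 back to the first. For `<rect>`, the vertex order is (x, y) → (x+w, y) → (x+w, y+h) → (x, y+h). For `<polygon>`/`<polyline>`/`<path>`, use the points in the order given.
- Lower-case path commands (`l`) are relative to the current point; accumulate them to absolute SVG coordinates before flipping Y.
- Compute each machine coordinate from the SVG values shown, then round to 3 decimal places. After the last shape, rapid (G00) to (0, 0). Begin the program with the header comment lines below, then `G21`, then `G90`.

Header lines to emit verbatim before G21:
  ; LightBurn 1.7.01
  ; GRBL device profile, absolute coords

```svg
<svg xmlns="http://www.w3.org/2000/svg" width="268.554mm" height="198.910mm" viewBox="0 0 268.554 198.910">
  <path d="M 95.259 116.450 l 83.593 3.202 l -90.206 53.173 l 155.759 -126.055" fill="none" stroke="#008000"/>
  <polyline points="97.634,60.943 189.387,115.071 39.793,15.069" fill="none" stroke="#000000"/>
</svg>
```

1 u = 1 mm; y_m = 198.910 − y.

[1] `<path>` open polyline, #008000→cut S877 F616: (95.259,82.460) → (178.852,79.258) → (88.646,26.085) → (244.405,152.140)

[2] `<polyline>` open polyline, #000000→engrave S319 F2327: (97.634,137.967) → (189.387,83.839) → (39.793,183.841)

; LightBurn 1.7.01
; GRBL device profile, absolute coords
G21
G90
G00 X95.259 Y82.460
M3 S877
G1 X178.852 Y79.258 F616
G1 X88.646 Y26.085
G1 X244.405 Y152.140
G00 X97.634 Y137.967
M3 S319
G1 X189.387 Y83.839 F2327
G1 X39.793 Y183.841
M5
G00 X0.000 Y0.000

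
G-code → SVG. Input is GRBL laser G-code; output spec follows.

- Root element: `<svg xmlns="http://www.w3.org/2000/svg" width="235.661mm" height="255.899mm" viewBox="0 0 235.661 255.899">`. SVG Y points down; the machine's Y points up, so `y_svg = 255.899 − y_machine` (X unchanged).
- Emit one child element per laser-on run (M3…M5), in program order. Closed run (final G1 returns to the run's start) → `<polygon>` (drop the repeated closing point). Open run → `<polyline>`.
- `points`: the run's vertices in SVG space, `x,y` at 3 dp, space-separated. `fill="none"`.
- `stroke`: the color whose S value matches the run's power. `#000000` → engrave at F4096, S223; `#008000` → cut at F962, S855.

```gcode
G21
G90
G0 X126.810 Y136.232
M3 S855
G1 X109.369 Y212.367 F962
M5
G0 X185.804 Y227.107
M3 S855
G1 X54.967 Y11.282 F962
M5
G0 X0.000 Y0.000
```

<svg xmlns="http://www.w3.org/2000/svg" width="235.661mm" height="255.899mm" viewBox="0 0 235.661 255.899">
  <polyline points="126.810,119.667 109.369,43.532" fill="none" stroke="#008000"/>
  <polyline points="185.804,28.792 54.967,244.617" fill="none" stroke="#008000"/>
</svg>

Machine Y-up, SVG Y-down with viewBox height 255.899, so y_svg = 255.899 − y_machine; X carries over. Every run uses S855, so all elements get stroke `#008000` (cut).

Run 1: The run is open, so emit a `<polyline>` with points (Y-flipped): 126.810,119.667 109.369,43.532.

Run 2: The run is open, so emit a `<polyline>` with points (Y-flipped): 185.804,28.792 54.967,244.617.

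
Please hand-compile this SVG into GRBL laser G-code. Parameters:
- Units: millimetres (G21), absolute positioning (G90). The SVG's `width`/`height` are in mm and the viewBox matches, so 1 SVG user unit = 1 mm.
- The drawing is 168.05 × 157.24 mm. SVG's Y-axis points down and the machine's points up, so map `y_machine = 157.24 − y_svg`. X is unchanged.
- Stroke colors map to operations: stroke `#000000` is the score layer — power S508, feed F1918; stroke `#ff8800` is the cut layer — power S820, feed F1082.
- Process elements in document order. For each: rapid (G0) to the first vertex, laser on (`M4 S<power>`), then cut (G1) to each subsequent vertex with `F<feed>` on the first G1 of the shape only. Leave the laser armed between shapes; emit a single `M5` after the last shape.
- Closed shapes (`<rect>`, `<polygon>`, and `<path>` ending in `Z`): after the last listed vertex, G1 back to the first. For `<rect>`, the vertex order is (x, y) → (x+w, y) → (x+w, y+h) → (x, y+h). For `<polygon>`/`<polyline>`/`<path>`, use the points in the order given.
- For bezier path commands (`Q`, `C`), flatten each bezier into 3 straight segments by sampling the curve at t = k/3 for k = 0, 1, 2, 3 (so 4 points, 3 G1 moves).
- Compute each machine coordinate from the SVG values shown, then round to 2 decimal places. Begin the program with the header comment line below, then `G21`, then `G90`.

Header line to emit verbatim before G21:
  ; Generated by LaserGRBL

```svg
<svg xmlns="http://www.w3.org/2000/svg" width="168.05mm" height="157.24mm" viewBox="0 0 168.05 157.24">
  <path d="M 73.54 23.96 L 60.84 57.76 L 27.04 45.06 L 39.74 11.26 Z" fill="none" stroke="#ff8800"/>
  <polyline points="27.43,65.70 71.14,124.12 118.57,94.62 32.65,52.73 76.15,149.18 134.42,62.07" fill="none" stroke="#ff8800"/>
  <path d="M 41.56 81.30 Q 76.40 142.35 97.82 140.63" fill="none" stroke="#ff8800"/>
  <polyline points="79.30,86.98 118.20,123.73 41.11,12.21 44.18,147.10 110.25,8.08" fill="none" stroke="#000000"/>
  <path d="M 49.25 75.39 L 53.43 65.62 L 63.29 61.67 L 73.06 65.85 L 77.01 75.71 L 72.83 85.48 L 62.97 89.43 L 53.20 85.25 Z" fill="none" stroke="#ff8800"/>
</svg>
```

Since the viewBox matches the mm dimensions, user units are millimetres directly. The only transform is the Y-flip y_m = 157.24 − y_svg.

Shape 1 is a regular polygon drawn with `<path>`. Its stroke #ff8800 means cut at S820, F1082. After flipping Y the toolpath is (73.54,133.28) → (60.84,99.48) → (27.04,112.18) → (39.74,145.98) → (73.54,133.28), returning to the start.

Shape 2 is a open polyline drawn with `<polyline>`. Its stroke #ff8800 means cut at S820, F1082. After flipping Y the toolpath is (27.43,91.54) → (71.14,33.12) → (118.57,62.62) → (32.65,104.51) → (76.15,8.06) → (134.42,95.17).

Shape 3 is a quadratic bezier drawn with `<path>`. Its stroke #ff8800 means cut at S820, F1082. After flipping Y the toolpath is (41.56,75.94) → (63.30,42.21) → (82.05,22.44) → (97.82,16.61).

Shape 4 is a open polyline drawn with `<polyline>`. Its stroke #000000 means score at S508, F1918. After flipping Y the toolpath is (79.30,70.26) → (118.20,33.51) → (41.11,145.03) → (44.18,10.14) → (110.25,149.16).

Shape 5 is a regular polygon drawn with `<path>`. Its stroke #ff8800 means cut at S820, F1082. After flipping Y the toolpath is (49.25,81.85) → (53.43,91.62) → (63.29,95.57) → (73.06,91.39) → (77.01,81.53) → (72.83,71.76) → (62.97,67.81) → (53.20,71.99) → (49.25,81.85), returning to the start.

; Generated by LaserGRBL
G21
G90
G0 X73.54 Y133.28
M4 S820
G1 X60.84 Y99.48 F1082
G1 X27.04 Y112.18
G1 X39.74 Y145.98
G1 X73.54 Y133.28
G0 X27.43 Y91.54
M4 S820
G1 X71.14 Y33.12 F1082
G1 X118.57 Y62.62
G1 X32.65 Y104.51
G1 X76.15 Y8.06
G1 X134.42 Y95.17
G0 X41.56 Y75.94
M4 S820
G1 X63.30 Y42.21 F1082
G1 X82.05 Y22.44
G1 X97.82 Y16.61
G0 X79.30 Y70.26
M4 S508
G1 X118.20 Y33.51 F1918
G1 X41.11 Y145.03
G1 X44.18 Y10.14
G1 X110.25 Y149.16
G0 X49.25 Y81.85
M4 S820
G1 X53.43 Y91.62 F1082
G1 X63.29 Y95.57
G1 X73.06 Y91.39
G1 X77.01 Y81.53
G1 X72.83 Y71.76
G1 X62.97 Y67.81
G1 X53.20 Y71.99
G1 X49.25 Y81.85
M5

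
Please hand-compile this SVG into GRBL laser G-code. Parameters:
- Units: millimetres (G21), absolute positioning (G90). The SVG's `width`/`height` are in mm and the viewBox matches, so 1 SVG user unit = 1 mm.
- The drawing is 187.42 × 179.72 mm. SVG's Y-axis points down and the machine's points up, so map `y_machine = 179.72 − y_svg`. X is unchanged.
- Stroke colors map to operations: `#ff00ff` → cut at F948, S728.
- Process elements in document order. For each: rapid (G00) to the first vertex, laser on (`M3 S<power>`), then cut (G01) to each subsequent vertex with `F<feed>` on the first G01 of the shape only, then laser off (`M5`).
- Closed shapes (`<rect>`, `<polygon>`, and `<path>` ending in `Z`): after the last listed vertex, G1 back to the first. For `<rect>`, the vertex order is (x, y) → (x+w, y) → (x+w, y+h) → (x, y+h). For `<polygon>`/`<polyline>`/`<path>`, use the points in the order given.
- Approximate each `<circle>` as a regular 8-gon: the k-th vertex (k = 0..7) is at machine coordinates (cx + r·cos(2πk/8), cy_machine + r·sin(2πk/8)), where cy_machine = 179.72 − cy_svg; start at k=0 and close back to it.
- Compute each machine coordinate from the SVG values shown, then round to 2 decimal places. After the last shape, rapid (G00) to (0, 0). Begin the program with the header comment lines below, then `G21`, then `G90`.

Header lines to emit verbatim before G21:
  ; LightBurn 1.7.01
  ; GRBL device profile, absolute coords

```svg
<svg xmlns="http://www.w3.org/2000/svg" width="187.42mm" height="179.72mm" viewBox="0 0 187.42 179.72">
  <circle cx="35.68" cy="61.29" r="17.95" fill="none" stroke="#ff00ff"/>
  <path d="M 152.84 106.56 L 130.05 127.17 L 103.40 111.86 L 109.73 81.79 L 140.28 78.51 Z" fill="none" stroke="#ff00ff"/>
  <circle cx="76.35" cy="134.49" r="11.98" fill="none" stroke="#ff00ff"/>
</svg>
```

; LightBurn 1.7.01
; GRBL device profile, absolute coords
G21
G90
G00 X53.63 Y118.43
M3 S728
G01 X48.37 Y131.12 F948
G01 X35.68 Y136.38
G01 X22.99 Y131.12
G01 X17.73 Y118.43
G01 X22.99 Y105.74
G01 X35.68 Y100.48
G01 X48.37 Y105.74
G01 X53.63 Y118.43
M5
G00 X152.84 Y73.16
M3 S728
G01 X130.05 Y52.55 F948
G01 X103.40 Y67.86
G01 X109.73 Y97.93
G01 X140.28 Y101.21
G01 X152.84 Y73.16
M5
G00 X88.33 Y45.23
M3 S728
G01 X84.82 Y53.70 F948
G01 X76.35 Y57.21
G01 X67.88 Y53.70
G01 X64.37 Y45.23
G01 X67.88 Y36.76
G01 X76.35 Y33.25
G01 X84.82 Y36.76
G01 X88.33 Y45.23
M5
G00 X0.00 Y0.00

Since the viewBox matches the mm dimensions, user units are millimetres directly. The only transform is the Y-flip y_m = 179.72 − y_svg.

Shape 1 is a circle drawn with `<circle>`. Its stroke #ff00ff means cut at S728, F948. After flipping Y the toolpath is (53.63,118.43) → (48.37,131.12) → (35.68,136.38) → (22.99,131.12) → (17.73,118.43) → (22.99,105.74) → (35.68,100.48) → (48.37,105.74) → (53.63,118.43), returning to the start.

Shape 2 is a regular polygon drawn with `<path>`. Its stroke #ff00ff means cut at S728, F948. After flipping Y the toolpath is (152.84,73.16) → (130.05,52.55) → (103.40,67.86) → (109.73,97.93) → (140.28,101.21) → (152.84,73.16), returning to the start.

Shape 3 is a circle drawn with `<circle>`. Its stroke #ff00ff means cut at S728, F948. After flipping Y the toolpath is (88.33,45.23) → (84.82,53.70) → (76.35,57.21) → (67.88,53.70) → (64.37,45.23) → (67.88,36.76) → (76.35,33.25) → (84.82,36.76) → (88.33,45.23), returning to the start.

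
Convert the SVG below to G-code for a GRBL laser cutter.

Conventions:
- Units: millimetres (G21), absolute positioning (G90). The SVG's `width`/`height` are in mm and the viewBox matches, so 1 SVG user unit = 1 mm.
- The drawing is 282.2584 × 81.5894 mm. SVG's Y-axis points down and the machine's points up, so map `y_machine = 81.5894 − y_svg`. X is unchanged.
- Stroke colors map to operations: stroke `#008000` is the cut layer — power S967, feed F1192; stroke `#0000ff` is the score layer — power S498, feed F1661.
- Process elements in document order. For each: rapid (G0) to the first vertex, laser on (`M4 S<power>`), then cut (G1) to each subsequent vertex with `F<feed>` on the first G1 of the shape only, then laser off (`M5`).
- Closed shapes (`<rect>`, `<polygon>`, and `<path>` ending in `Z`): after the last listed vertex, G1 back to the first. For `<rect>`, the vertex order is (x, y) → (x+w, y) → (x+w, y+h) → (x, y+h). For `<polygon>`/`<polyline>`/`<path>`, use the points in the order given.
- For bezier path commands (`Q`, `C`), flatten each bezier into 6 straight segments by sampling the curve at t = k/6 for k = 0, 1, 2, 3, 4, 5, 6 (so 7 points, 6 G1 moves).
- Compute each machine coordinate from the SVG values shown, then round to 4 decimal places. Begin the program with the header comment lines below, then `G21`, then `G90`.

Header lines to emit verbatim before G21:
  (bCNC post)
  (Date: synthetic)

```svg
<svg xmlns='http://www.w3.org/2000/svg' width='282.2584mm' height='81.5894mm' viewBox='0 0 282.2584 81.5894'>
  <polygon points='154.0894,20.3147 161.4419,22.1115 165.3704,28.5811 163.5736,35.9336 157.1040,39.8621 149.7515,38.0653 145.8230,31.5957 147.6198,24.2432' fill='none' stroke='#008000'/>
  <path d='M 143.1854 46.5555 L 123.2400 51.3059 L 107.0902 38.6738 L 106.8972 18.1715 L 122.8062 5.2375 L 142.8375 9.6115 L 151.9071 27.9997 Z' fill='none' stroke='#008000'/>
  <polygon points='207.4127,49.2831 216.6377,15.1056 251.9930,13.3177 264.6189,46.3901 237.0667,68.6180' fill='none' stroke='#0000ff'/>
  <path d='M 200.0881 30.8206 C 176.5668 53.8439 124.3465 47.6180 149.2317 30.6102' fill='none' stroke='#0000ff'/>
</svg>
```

(bCNC post)
(Date: synthetic)
G21
G90
G0 X154.0894 Y61.2747
M4 S967
G1 X161.4419 Y59.4779 F1192
G1 X165.3704 Y53.0083
G1 X163.5736 Y45.6558
G1 X157.1040 Y41.7273
G1 X149.7515 Y43.5241
G1 X145.8230 Y49.9937
G1 X147.6198 Y57.3462
G1 X154.0894 Y61.2747
M5
G0 X143.1854 Y35.0339
M4 S967
G1 X123.2400 Y30.2835 F1192
G1 X107.0902 Y42.9156
G1 X106.8972 Y63.4179
G1 X122.8062 Y76.3519
G1 X142.8375 Y71.9779
G1 X151.9071 Y53.5897
G1 X143.1854 Y35.0339
M5
G0 X207.4127 Y32.3063
M4 S498
G1 X216.6377 Y66.4838 F1661
G1 X251.9930 Y68.2717
G1 X264.6189 Y35.1993
G1 X237.0667 Y12.9714
G1 X207.4127 Y32.3063
M5
G0 X200.0881 Y50.7688
M4 S498
G1 X186.4257 Y41.6091 F1661
G1 X170.9192 Y36.8113
G1 X156.5075 Y35.8623
G1 X146.1296 Y38.2493
G1 X142.7247 Y43.4593
G1 X149.2317 Y50.9792
M5

1 u = 1 mm; y_m = 81.5894 − y.

[1] `<polygon>` regular polygon, #008000→cut S967 F1192: (154.0894,61.2747) → (161.4419,59.4779) → (165.3704,53.0083) → (163.5736,45.6558) → (157.1040,41.7273) → (149.7515,43.5241) → (145.8230,49.9937) → (147.6198,57.3462) → (154.0894,61.2747) (closed)

[2] `<path>` regular polygon, #008000→cut S967 F1192: (143.1854,35.0339) → (123.2400,30.2835) → (107.0902,42.9156) → (106.8972,63.4179) → (122.8062,76.3519) → (142.8375,71.9779) → (151.9071,53.5897) → (143.1854,35.0339) (closed)

[3] `<polygon>` regular polygon, #0000ff→score S498 F1661: (207.4127,32.3063) → (216.6377,66.4838) → (251.9930,68.2717) → (264.6189,35.1993) → (237.0667,12.9714) → (207.4127,32.3063) (closed)

[4] `<path>` cubic bezier, #0000ff→score S498 F1661: (200.0881,50.7688) → (186.4257,41.6091) → (170.9192,36.8113) → (156.5075,35.8623) → (146.1296,38.2493) → (142.7247,43.4593) → (149.2317,50.9792)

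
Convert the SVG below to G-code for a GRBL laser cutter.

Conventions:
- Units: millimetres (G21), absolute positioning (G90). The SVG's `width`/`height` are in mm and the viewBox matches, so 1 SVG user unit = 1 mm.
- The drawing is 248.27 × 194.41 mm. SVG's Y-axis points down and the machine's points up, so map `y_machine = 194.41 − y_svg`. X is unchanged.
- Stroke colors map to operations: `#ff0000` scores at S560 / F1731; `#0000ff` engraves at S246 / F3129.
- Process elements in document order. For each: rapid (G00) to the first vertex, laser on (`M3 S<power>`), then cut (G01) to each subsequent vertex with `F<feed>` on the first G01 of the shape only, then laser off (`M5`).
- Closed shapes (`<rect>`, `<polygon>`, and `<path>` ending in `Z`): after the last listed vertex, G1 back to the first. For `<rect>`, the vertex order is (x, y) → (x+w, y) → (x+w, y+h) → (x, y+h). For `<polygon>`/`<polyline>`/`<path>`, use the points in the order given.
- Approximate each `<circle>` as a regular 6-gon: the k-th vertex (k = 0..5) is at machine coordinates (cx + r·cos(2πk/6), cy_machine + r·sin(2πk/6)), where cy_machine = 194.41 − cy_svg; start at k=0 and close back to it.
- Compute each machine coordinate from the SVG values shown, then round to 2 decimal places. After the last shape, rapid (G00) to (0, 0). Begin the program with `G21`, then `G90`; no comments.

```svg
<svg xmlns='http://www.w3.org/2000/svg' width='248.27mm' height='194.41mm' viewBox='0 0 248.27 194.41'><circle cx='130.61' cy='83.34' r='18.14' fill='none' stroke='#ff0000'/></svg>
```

G21
G90
G00 X148.75 Y111.07
M3 S560
G01 X139.68 Y126.78 F1731
G01 X121.54 Y126.78
G01 X112.47 Y111.07
G01 X121.54 Y95.36
G01 X139.68 Y95.36
G01 X148.75 Y111.07
M5
G00 X0.00 Y0.00

Since the viewBox matches the mm dimensions, user units are millimetres directly. The only transform is the Y-flip y_m = 194.41 − y_svg.

Shape 1 is a circle drawn with `<circle>`. Its stroke #ff0000 means score at S560, F1731. After flipping Y the toolpath is (148.75,111.07) → (139.68,126.78) → (121.54,126.78) → (112.47,111.07) → (121.54,95.36) → (139.68,95.36) → (148.75,111.07), returning to the start.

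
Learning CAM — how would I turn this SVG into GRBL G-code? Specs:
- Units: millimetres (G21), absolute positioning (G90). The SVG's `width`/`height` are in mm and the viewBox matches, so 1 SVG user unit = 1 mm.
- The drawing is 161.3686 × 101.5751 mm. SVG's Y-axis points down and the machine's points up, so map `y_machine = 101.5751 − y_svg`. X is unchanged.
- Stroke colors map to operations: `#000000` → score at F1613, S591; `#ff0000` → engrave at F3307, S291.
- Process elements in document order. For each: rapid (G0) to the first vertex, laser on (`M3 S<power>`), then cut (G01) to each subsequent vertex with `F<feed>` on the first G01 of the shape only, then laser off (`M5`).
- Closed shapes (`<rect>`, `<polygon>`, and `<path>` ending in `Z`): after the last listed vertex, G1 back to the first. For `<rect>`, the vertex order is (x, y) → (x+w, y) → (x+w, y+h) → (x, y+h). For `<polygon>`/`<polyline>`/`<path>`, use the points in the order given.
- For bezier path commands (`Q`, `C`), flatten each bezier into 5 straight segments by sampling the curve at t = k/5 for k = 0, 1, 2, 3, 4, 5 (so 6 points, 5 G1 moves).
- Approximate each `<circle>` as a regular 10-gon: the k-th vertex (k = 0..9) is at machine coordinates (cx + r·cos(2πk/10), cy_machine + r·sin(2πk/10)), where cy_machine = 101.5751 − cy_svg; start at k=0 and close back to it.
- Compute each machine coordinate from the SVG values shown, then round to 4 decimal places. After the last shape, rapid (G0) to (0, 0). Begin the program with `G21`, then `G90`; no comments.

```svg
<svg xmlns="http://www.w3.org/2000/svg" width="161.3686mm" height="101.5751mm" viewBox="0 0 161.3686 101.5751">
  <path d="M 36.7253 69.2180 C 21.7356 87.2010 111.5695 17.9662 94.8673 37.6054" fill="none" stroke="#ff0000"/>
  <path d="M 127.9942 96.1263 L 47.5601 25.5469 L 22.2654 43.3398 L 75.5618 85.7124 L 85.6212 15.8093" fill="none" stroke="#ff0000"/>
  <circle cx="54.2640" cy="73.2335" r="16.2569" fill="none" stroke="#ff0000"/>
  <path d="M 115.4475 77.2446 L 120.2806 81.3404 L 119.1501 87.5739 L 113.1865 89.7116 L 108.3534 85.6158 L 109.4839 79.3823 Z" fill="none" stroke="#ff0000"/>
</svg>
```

viewBox `0 0 161.3686 101.5751` with mm width/height → 1 unit = 1 mm. Flip: y_m = 101.5751 − y_svg.

**Shape 1** — `<path>` cubic bezier, stroke `#ff0000` → engrave (S291, F3307). Control points (SVG): P0=(36.7253,69.2180), P1=(21.7356,87.2010), P2=(111.5695,17.9662), P3=(94.8673,37.6054); sampled at t=k/5. Machine vertices: (36.7253,32.3571) → (38.6194,30.6247) → (55.5260,41.3722) → (77.2996,56.1471) → (93.7952,66.4971) → (94.8673,63.9697). Open path.

**Shape 2** — `<path>` open polyline, stroke `#ff0000` → engrave (S291, F3307). Machine vertices: (127.9942,5.4488) → (47.5601,76.0282) → (22.2654,58.2353) → (75.5618,15.8627) → (85.6212,85.7658). Open path.

**Shape 3** — `<circle>` circle, stroke `#ff0000` → engrave (S291, F3307). Machine vertices: (70.5209,28.3416) → (67.4161,37.8972) → (59.2877,43.8028) → (49.2403,43.8028) → (41.1119,37.8972) → (38.0071,28.3416) → (41.1119,18.7860) → (49.2403,12.8804) → (59.2877,12.8804) → (67.4161,18.7860) → (70.5209,28.3416). Closed: final G1 returns to the first vertex.

**Shape 4** — `<path>` regular polygon, stroke `#ff0000` → engrave (S291, F3307). Machine vertices: (115.4475,24.3305) → (120.2806,20.2347) → (119.1501,14.0012) → (113.1865,11.8635) → (108.3534,15.9593) → (109.4839,22.1928) → (115.4475,24.3305). Closed: final G1 returns to the first vertex.

G21
G90
G0 X36.7253 Y32.3571
M3 S291
G01 X38.6194 Y30.6247 F3307
G01 X55.5260 Y41.3722
G01 X77.2996 Y56.1471
G01 X93.7952 Y66.4971
G01 X94.8673 Y63.9697
M5
G0 X127.9942 Y5.4488
M3 S291
G01 X47.5601 Y76.0282 F3307
G01 X22.2654 Y58.2353
G01 X75.5618 Y15.8627
G01 X85.6212 Y85.7658
M5
G0 X70.5209 Y28.3416
M3 S291
G01 X67.4161 Y37.8972 F3307
G01 X59.2877 Y43.8028
G01 X49.2403 Y43.8028
G01 X41.1119 Y37.8972
G01 X38.0071 Y28.3416
G01 X41.1119 Y18.7860
G01 X49.2403 Y12.8804
G01 X59.2877 Y12.8804
G01 X67.4161 Y18.7860
G01 X70.5209 Y28.3416
M5
G0 X115.4475 Y24.3305
M3 S291
G01 X120.2806 Y20.2347 F3307
G01 X119.1501 Y14.0012
G01 X113.1865 Y11.8635
G01 X108.3534 Y15.9593
G01 X109.4839 Y22.1928
G01 X115.4475 Y24.3305
M5
G0 X0.0000 Y0.0000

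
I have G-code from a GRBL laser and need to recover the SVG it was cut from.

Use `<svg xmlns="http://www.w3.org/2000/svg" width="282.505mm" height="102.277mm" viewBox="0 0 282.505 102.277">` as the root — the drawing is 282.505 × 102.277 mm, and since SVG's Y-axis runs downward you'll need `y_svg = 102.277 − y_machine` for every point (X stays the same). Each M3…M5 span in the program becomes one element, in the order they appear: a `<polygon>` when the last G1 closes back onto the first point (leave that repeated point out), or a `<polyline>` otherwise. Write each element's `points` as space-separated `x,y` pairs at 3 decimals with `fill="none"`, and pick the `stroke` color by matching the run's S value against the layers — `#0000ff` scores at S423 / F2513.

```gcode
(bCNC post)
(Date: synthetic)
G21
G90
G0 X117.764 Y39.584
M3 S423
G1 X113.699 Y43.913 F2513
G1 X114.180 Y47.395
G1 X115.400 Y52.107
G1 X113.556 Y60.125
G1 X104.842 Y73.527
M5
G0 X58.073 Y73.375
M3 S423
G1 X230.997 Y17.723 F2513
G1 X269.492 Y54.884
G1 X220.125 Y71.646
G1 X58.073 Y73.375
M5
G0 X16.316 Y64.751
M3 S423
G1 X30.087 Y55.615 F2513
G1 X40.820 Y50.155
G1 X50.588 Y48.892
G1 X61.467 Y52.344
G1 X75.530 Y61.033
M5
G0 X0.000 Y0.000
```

Each laser-on run becomes one SVG element. Flip Y back into SVG space with y_svg = 102.277 − y_machine. Every run uses S423, so all elements get stroke `#0000ff` (score).

Run 1: The run is open, so emit a `<polyline>` with points (Y-flipped): 117.764,62.693 113.699,58.364 114.180,54.882 115.400,50.170 113.556,42.152 104.842,28.750.

Run 2: The run returns to its start, so emit a `<polygon>` with points (Y-flipped): 58.073,28.902 230.997,84.554 269.492,47.393 220.125,30.631.

Run 3: The run is open, so emit a `<polyline>` with points (Y-flipped): 16.316,37.526 30.087,46.662 40.820,52.122 50.588,53.385 61.467,49.933 75.530,41.244.

<svg xmlns="http://www.w3.org/2000/svg" width="282.505mm" height="102.277mm" viewBox="0 0 282.505 102.277">
  <polyline points="117.764,62.693 113.699,58.364 114.180,54.882 115.400,50.170 113.556,42.152 104.842,28.750" fill="none" stroke="#0000ff"/>
  <polygon points="58.073,28.902 230.997,84.554 269.492,47.393 220.125,30.631" fill="none" stroke="#0000ff"/>
  <polyline points="16.316,37.526 30.087,46.662 40.820,52.122 50.588,53.385 61.467,49.933 75.530,41.244" fill="none" stroke="#0000ff"/>
</svg>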